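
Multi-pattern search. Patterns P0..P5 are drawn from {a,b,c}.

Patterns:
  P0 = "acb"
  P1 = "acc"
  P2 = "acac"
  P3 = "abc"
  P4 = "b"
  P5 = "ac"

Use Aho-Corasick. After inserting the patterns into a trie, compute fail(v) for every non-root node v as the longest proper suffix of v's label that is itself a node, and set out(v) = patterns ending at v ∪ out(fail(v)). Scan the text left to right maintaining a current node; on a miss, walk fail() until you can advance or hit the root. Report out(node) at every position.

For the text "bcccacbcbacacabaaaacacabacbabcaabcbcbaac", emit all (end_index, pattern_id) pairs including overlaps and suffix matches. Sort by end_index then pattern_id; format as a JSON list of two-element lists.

Construct AC machine:
Trie (insert patterns):
  n0 'ε': a→1 b→9
  n1 'a': b→7 c→2
  n2 'ac': a→5 b→3 c→4  ←P5
  n3 'acb': ·  ←P0
  n4 'acc': ·  ←P1
  n5 'aca': c→6
  n6 'acac': ·  ←P2
  n7 'ab': c→8
  n8 'abc': ·  ←P3
  n9 'b': ·  ←P4

BFS fail/out derivation:
  fail(1) 'a': from fail(0)=0 chase 'a': 0 ⇒ 0;  out=∅∪out(0)=∅
  fail(9) 'b': from fail(0)=0 chase 'b': 0 ⇒ 0;  out={4}∪out(0)={4}
  fail(2) 'ac': from fail(1)=0 chase 'c': 0 ⇒ 0;  out={5}∪out(0)={5}
  fail(7) 'ab': from fail(1)=0 chase 'b': 0 ⇒ 9;  out=∅∪out(9)={4}
  fail(3) 'acb': from fail(2)=0 chase 'b': 0 ⇒ 9;  out={0}∪out(9)={0,4}
  fail(4) 'acc': from fail(2)=0 chase 'c': 0 ⇒ 0;  out={1}∪out(0)={1}
  fail(5) 'aca': from fail(2)=0 chase 'a': 0 ⇒ 1;  out=∅∪out(1)=∅
  fail(8) 'abc': from fail(7)=9 chase 'c': 9→0 ⇒ 0;  out={3}∪out(0)={3}
  fail(6) 'acac': from fail(5)=1 chase 'c': 1 ⇒ 2;  out={2}∪out(2)={2,5}

Text stream:
[0] read 'b'  n0⇒n9  ** P4@[0:0]
[1] read 'c'  n9⇒n0 ·f
[2] read 'c'  n0⇒n0
[3] read 'c'  n0⇒n0
[4] read 'a'  n0⇒n1
[5] read 'c'  n1⇒n2  ** P5@[4:5]
[6] read 'b'  n2⇒n3  ** P0@[4:6],P4@[6:6]
[7] read 'c'  n3⇒n0 ·f
[8] read 'b'  n0⇒n9  ** P4@[8:8]
[9] read 'a'  n9⇒n1 ·f
[10] read 'c'  n1⇒n2  ** P5@[9:10]
[11] read 'a'  n2⇒n5
[12] read 'c'  n5⇒n6  ** P2@[9:12],P5@[11:12]
[13] read 'a'  n6⇒n5 ·f
[14] read 'b'  n5⇒n7 ·f  ** P4@[14:14]
[15] read 'a'  n7⇒n1 ·f
[16] read 'a'  n1⇒n1 ·f
[17] read 'a'  n1⇒n1 ·f
[18] read 'a'  n1⇒n1 ·f
[19] read 'c'  n1⇒n2  ** P5@[18:19]
[20] read 'a'  n2⇒n5
[21] read 'c'  n5⇒n6  ** P2@[18:21],P5@[20:21]
[22] read 'a'  n6⇒n5 ·f
[23] read 'b'  n5⇒n7 ·f  ** P4@[23:23]
[24] read 'a'  n7⇒n1 ·f
[25] read 'c'  n1⇒n2  ** P5@[24:25]
[26] read 'b'  n2⇒n3  ** P0@[24:26],P4@[26:26]
[27] read 'a'  n3⇒n1 ·f
[28] read 'b'  n1⇒n7  ** P4@[28:28]
[29] read 'c'  n7⇒n8  ** P3@[27:29]
[30] read 'a'  n8⇒n1 ·f
[31] read 'a'  n1⇒n1 ·f
[32] read 'b'  n1⇒n7  ** P4@[32:32]
[33] read 'c'  n7⇒n8  ** P3@[31:33]
[34] read 'b'  n8⇒n9 ·f  ** P4@[34:34]
[35] read 'c'  n9⇒n0 ·f
[36] read 'b'  n0⇒n9  ** P4@[36:36]
[37] read 'a'  n9⇒n1 ·f
[38] read 'a'  n1⇒n1 ·f
[39] read 'c'  n1⇒n2  ** P5@[38:39]

All matches (sorted): [[0,4],[5,5],[6,0],[6,4],[8,4],[10,5],[12,2],[12,5],[14,4],[19,5],[21,2],[21,5],[23,4],[25,5],[26,0],[26,4],[28,4],[29,3],[32,4],[33,3],[34,4],[36,4],[39,5]]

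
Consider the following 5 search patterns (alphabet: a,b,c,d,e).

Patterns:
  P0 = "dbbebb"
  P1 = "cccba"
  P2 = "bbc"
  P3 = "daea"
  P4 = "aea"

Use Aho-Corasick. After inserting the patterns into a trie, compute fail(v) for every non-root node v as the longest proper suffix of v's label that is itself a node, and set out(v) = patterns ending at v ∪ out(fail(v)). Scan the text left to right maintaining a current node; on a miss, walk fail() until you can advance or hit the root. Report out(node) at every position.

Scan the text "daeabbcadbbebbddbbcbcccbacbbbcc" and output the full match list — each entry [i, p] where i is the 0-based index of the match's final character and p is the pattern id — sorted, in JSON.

Build automaton:
Trie (insert patterns):
  0='ε' goto a→18 b→12 c→7 d→1
  1='d' goto a→15 b→2
  2='db' goto b→3
  3='dbb' goto e→4
  4='dbbe' goto b→5
  5='dbbeb' goto b→6
  6='dbbebb' goto ·  [P0 ends]
  7='c' goto c→8
  8='cc' goto c→9
  9='ccc' goto b→10
  10='cccb' goto a→11
  11='cccba' goto ·  [P1 ends]
  12='b' goto b→13
  13='bb' goto c→14
  14='bbc' goto ·  [P2 ends]
  15='da' goto e→16
  16='dae' goto a→17
  17='daea' goto ·  [P3 ends]
  18='a' goto e→19
  19='ae' goto a→20
  20='aea' goto ·  [P4 ends]

Failure links (BFS by depth):
  n1('d'): parent n0 fail=0; on 'd' 0 → fail=0;  out ∅∪∅=∅
  n7('c'): parent n0 fail=0; on 'c' 0 → fail=0;  out ∅∪∅=∅
  n12('b'): parent n0 fail=0; on 'b' 0 → fail=0;  out ∅∪∅=∅
  n18('a'): parent n0 fail=0; on 'a' 0 → fail=0;  out ∅∪∅=∅
  n2('db'): parent n1 fail=0; on 'b' 0 → fail=12;  out ∅∪∅=∅
  n8('cc'): parent n7 fail=0; on 'c' 0 → fail=7;  out ∅∪∅=∅
  n13('bb'): parent n12 fail=0; on 'b' 0 → fail=12;  out ∅∪∅=∅
  n15('da'): parent n1 fail=0; on 'a' 0 → fail=18;  out ∅∪∅=∅
  n19('ae'): parent n18 fail=0; on 'e' 0 → fail=0;  out ∅∪∅=∅
  n3('dbb'): parent n2 fail=12; on 'b' 12 → fail=13;  out ∅∪∅=∅
  n9('ccc'): parent n8 fail=7; on 'c' 7 → fail=8;  out ∅∪∅=∅
  n14('bbc'): parent n13 fail=12; on 'c' 12→0 → fail=7;  out {2}∪∅={2}
  n16('dae'): parent n15 fail=18; on 'e' 18 → fail=19;  out ∅∪∅=∅
  n20('aea'): parent n19 fail=0; on 'a' 0 → fail=18;  out {4}∪∅={4}
  n4('dbbe'): parent n3 fail=13; on 'e' 13→12→0 → fail=0;  out ∅∪∅=∅
  n10('cccb'): parent n9 fail=8; on 'b' 8→7→0 → fail=12;  out ∅∪∅=∅
  n17('daea'): parent n16 fail=19; on 'a' 19 → fail=20;  out {3}∪{4}={3,4}
  n5('dbbeb'): parent n4 fail=0; on 'b' 0 → fail=12;  out ∅∪∅=∅
  n11('cccba'): parent n10 fail=12; on 'a' 12→0 → fail=18;  out {1}∪∅={1}
  n6('dbbebb'): parent n5 fail=12; on 'b' 12 → fail=13;  out {0}∪∅={0}

Text stream:
[0] read 'd'  n0⇒n1
[1] read 'a'  n1⇒n15
[2] read 'e'  n15⇒n16
[3] read 'a'  n16⇒n17  ** P3@[0:3],P4@[1:3]
[4] read 'b'  n17⇒n12 ·f
[5] read 'b'  n12⇒n13
[6] read 'c'  n13⇒n14  ** P2@[4:6]
[7] read 'a'  n14⇒n18 ·f
[8] read 'd'  n18⇒n1 ·f
[9] read 'b'  n1⇒n2
[10] read 'b'  n2⇒n3
[11] read 'e'  n3⇒n4
[12] read 'b'  n4⇒n5
[13] read 'b'  n5⇒n6  ** P0@[8:13]
[14] read 'd'  n6⇒n1 ·f
[15] read 'd'  n1⇒n1 ·f
[16] read 'b'  n1⇒n2
[17] read 'b'  n2⇒n3
[18] read 'c'  n3⇒n14 ·f  ** P2@[16:18]
[19] read 'b'  n14⇒n12 ·f
[20] read 'c'  n12⇒n7 ·f
[21] read 'c'  n7⇒n8
[22] read 'c'  n8⇒n9
[23] read 'b'  n9⇒n10
[24] read 'a'  n10⇒n11  ** P1@[20:24]
[25] read 'c'  n11⇒n7 ·f
[26] read 'b'  n7⇒n12 ·f
[27] read 'b'  n12⇒n13
[28] read 'b'  n13⇒n13 ·f
[29] read 'c'  n13⇒n14  ** P2@[27:29]
[30] read 'c'  n14⇒n8 ·f

Result: [[3,3],[3,4],[6,2],[13,0],[18,2],[24,1],[29,2]]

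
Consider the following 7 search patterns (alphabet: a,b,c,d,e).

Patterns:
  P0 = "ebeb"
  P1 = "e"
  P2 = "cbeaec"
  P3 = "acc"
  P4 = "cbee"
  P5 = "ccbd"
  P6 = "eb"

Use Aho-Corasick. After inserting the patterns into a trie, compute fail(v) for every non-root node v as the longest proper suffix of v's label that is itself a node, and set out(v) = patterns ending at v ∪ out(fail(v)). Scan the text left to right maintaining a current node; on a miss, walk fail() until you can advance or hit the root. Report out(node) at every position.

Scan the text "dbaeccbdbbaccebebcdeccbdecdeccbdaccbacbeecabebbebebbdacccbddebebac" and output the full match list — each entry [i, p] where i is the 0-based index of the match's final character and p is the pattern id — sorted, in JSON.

Build:
Trie (insert patterns):
  0='ε' goto a→11 c→5 e→1
  1='e' goto b→2  ←P1
  2='eb' goto e→3  ←P6
  3='ebe' goto b→4
  4='ebeb' goto ·  ←P0
  5='c' goto b→6 c→15
  6='cb' goto e→7
  7='cbe' goto a→8 e→14
  8='cbea' goto e→9
  9='cbeae' goto c→10
  10='cbeaec' goto ·  ←P2
  11='a' goto c→12
  12='ac' goto c→13
  13='acc' goto ·  ←P3
  14='cbee' goto ·  ←P4
  15='cc' goto b→16
  16='ccb' goto d→17
  17='ccbd' goto ·  ←P5

BFS fail/out derivation:
  n1('e'): parent n0 fail=0; on 'e' 0 → fail=0;  out {1}∪∅={1}
  n5('c'): parent n0 fail=0; on 'c' 0 → fail=0;  out ∅∪∅=∅
  n11('a'): parent n0 fail=0; on 'a' 0 → fail=0;  out ∅∪∅=∅
  n2('eb'): parent n1 fail=0; on 'b' 0 → fail=0;  out {6}∪∅={6}
  n6('cb'): parent n5 fail=0; on 'b' 0 → fail=0;  out ∅∪∅=∅
  n12('ac'): parent n11 fail=0; on 'c' 0 → fail=5;  out ∅∪∅=∅
  n15('cc'): parent n5 fail=0; on 'c' 0 → fail=5;  out ∅∪∅=∅
  n3('ebe'): parent n2 fail=0; on 'e' 0 → fail=1;  out ∅∪{1}={1}
  n7('cbe'): parent n6 fail=0; on 'e' 0 → fail=1;  out ∅∪{1}={1}
  n13('acc'): parent n12 fail=5; on 'c' 5 → fail=15;  out {3}∪∅={3}
  n16('ccb'): parent n15 fail=5; on 'b' 5 → fail=6;  out ∅∪∅=∅
  n4('ebeb'): parent n3 fail=1; on 'b' 1 → fail=2;  out {0}∪{6}={0,6}
  n8('cbea'): parent n7 fail=1; on 'a' 1→0 → fail=11;  out ∅∪∅=∅
  n14('cbee'): parent n7 fail=1; on 'e' 1→0 → fail=1;  out {4}∪{1}={1,4}
  n17('ccbd'): parent n16 fail=6; on 'd' 6→0 → fail=0;  out {5}∪∅={5}
  n9('cbeae'): parent n8 fail=11; on 'e' 11→0 → fail=1;  out ∅∪{1}={1}
  n10('cbeaec'): parent n9 fail=1; on 'c' 1→0 → fail=5;  out {2}∪∅={2}

Scan:
i=0 'd': node 0→0
i=1 'b': node 0→0
i=2 'a': node 0→11
i=3 'e': node 11→1 (fail-walked)  → match P1@[3:3]
i=4 'c': node 1→5 (fail-walked)
i=5 'c': node 5→15
i=6 'b': node 15→16
i=7 'd': node 16→17  → match P5@[4:7]
i=8 'b': node 17→0 (fail-walked)
i=9 'b': node 0→0
i=10 'a': node 0→11
i=11 'c': node 11→12
i=12 'c': node 12→13  → match P3@[10:12]
i=13 'e': node 13→1 (fail-walked)  → match P1@[13:13]
i=14 'b': node 1→2  → match P6@[13:14]
i=15 'e': node 2→3  → match P1@[15:15]
i=16 'b': node 3→4  → match P0@[13:16],P6@[15:16]
i=17 'c': node 4→5 (fail-walked)
i=18 'd': node 5→0 (fail-walked)
i=19 'e': node 0→1  → match P1@[19:19]
i=20 'c': node 1→5 (fail-walked)
i=21 'c': node 5→15
i=22 'b': node 15→16
i=23 'd': node 16→17  → match P5@[20:23]
i=24 'e': node 17→1 (fail-walked)  → match P1@[24:24]
i=25 'c': node 1→5 (fail-walked)
i=26 'd': node 5→0 (fail-walked)
i=27 'e': node 0→1  → match P1@[27:27]
i=28 'c': node 1→5 (fail-walked)
i=29 'c': node 5→15
i=30 'b': node 15→16
i=31 'd': node 16→17  → match P5@[28:31]
i=32 'a': node 17→11 (fail-walked)
i=33 'c': node 11→12
i=34 'c': node 12→13  → match P3@[32:34]
i=35 'b': node 13→16 (fail-walked)
i=36 'a': node 16→11 (fail-walked)
i=37 'c': node 11→12
i=38 'b': node 12→6 (fail-walked)
i=39 'e': node 6→7  → match P1@[39:39]
i=40 'e': node 7→14  → match P1@[40:40],P4@[37:40]
i=41 'c': node 14→5 (fail-walked)
i=42 'a': node 5→11 (fail-walked)
i=43 'b': node 11→0 (fail-walked)
i=44 'e': node 0→1  → match P1@[44:44]
i=45 'b': node 1→2  → match P6@[44:45]
i=46 'b': node 2→0 (fail-walked)
i=47 'e': node 0→1  → match P1@[47:47]
i=48 'b': node 1→2  → match P6@[47:48]
i=49 'e': node 2→3  → match P1@[49:49]
i=50 'b': node 3→4  → match P0@[47:50],P6@[49:50]
i=51 'b': node 4→0 (fail-walked)
i=52 'd': node 0→0
i=53 'a': node 0→11
i=54 'c': node 11→12
i=55 'c': node 12→13  → match P3@[53:55]
i=56 'c': node 13→15 (fail-walked)
i=57 'b': node 15→16
i=58 'd': node 16→17  → match P5@[55:58]
i=59 'd': node 17→0 (fail-walked)
i=60 'e': node 0→1  → match P1@[60:60]
i=61 'b': node 1→2  → match P6@[60:61]
i=62 'e': node 2→3  → match P1@[62:62]
i=63 'b': node 3→4  → match P0@[60:63],P6@[62:63]
i=64 'a': node 4→11 (fail-walked)
i=65 'c': node 11→12

All matches (sorted): [[3,1],[7,5],[12,3],[13,1],[14,6],[15,1],[16,0],[16,6],[19,1],[23,5],[24,1],[27,1],[31,5],[34,3],[39,1],[40,1],[40,4],[44,1],[45,6],[47,1],[48,6],[49,1],[50,0],[50,6],[55,3],[58,5],[60,1],[61,6],[62,1],[63,0],[63,6]]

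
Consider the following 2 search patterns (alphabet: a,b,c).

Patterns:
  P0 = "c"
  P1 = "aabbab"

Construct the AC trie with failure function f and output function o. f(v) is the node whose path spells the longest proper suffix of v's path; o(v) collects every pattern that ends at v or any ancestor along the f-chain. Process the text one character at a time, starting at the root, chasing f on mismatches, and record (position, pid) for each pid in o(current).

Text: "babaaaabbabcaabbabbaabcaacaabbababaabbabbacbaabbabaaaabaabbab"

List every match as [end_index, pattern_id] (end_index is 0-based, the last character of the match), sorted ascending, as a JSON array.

Build:
Trie nodes:
  0='ε' goto a→2 c→1
  1='c' goto ·  ←P0
  2='a' goto a→3
  3='aa' goto b→4
  4='aab' goto b→5
  5='aabb' goto a→6
  6='aabba' goto b→7
  7='aabbab' goto ·  ←P1

Failure links (BFS by depth):
  fail(1) 'c': from fail(0)=0 chase 'c': 0 ⇒ 0;  out={0}∪out(0)={0}
  fail(2) 'a': from fail(0)=0 chase 'a': 0 ⇒ 0;  out=∅∪out(0)=∅
  fail(3) 'aa': from fail(2)=0 chase 'a': 0 ⇒ 2;  out=∅∪out(2)=∅
  fail(4) 'aab': from fail(3)=2 chase 'b': 2→0 ⇒ 0;  out=∅∪out(0)=∅
  fail(5) 'aabb': from fail(4)=0 chase 'b': 0 ⇒ 0;  out=∅∪out(0)=∅
  fail(6) 'aabba': from fail(5)=0 chase 'a': 0 ⇒ 2;  out=∅∪out(2)=∅
  fail(7) 'aabbab': from fail(6)=2 chase 'b': 2→0 ⇒ 0;  out={1}∪out(0)={1}

Text stream:
[0] read 'b'  n0⇒n0
[1] read 'a'  n0⇒n2
[2] read 'b'  n2⇒n0 ·f
[3] read 'a'  n0⇒n2
[4] read 'a'  n2⇒n3
[5] read 'a'  n3⇒n3 ·f
[6] read 'a'  n3⇒n3 ·f
[7] read 'b'  n3⇒n4
[8] read 'b'  n4⇒n5
[9] read 'a'  n5⇒n6
[10] read 'b'  n6⇒n7  emit P1@[5:10]
[11] read 'c'  n7⇒n1 ·f  emit P0@[11:11]
[12] read 'a'  n1⇒n2 ·f
[13] read 'a'  n2⇒n3
[14] read 'b'  n3⇒n4
[15] read 'b'  n4⇒n5
[16] read 'a'  n5⇒n6
[17] read 'b'  n6⇒n7  emit P1@[12:17]
[18] read 'b'  n7⇒n0 ·f
[19] read 'a'  n0⇒n2
[20] read 'a'  n2⇒n3
[21] read 'b'  n3⇒n4
[22] read 'c'  n4⇒n1 ·f  emit P0@[22:22]
[23] read 'a'  n1⇒n2 ·f
[24] read 'a'  n2⇒n3
[25] read 'c'  n3⇒n1 ·f  emit P0@[25:25]
[26] read 'a'  n1⇒n2 ·f
[27] read 'a'  n2⇒n3
[28] read 'b'  n3⇒n4
[29] read 'b'  n4⇒n5
[30] read 'a'  n5⇒n6
[31] read 'b'  n6⇒n7  emit P1@[26:31]
[32] read 'a'  n7⇒n2 ·f
[33] read 'b'  n2⇒n0 ·f
[34] read 'a'  n0⇒n2
[35] read 'a'  n2⇒n3
[36] read 'b'  n3⇒n4
[37] read 'b'  n4⇒n5
[38] read 'a'  n5⇒n6
[39] read 'b'  n6⇒n7  emit P1@[34:39]
[40] read 'b'  n7⇒n0 ·f
[41] read 'a'  n0⇒n2
[42] read 'c'  n2⇒n1 ·f  emit P0@[42:42]
[43] read 'b'  n1⇒n0 ·f
[44] read 'a'  n0⇒n2
[45] read 'a'  n2⇒n3
[46] read 'b'  n3⇒n4
[47] read 'b'  n4⇒n5
[48] read 'a'  n5⇒n6
[49] read 'b'  n6⇒n7  emit P1@[44:49]
[50] read 'a'  n7⇒n2 ·f
[51] read 'a'  n2⇒n3
[52] read 'a'  n3⇒n3 ·f
[53] read 'a'  n3⇒n3 ·f
[54] read 'b'  n3⇒n4
[55] read 'a'  n4⇒n2 ·f
[56] read 'a'  n2⇒n3
[57] read 'b'  n3⇒n4
[58] read 'b'  n4⇒n5
[59] read 'a'  n5⇒n6
[60] read 'b'  n6⇒n7  emit P1@[55:60]

All matches (sorted): [[10,1],[11,0],[17,1],[22,0],[25,0],[31,1],[39,1],[42,0],[49,1],[60,1]]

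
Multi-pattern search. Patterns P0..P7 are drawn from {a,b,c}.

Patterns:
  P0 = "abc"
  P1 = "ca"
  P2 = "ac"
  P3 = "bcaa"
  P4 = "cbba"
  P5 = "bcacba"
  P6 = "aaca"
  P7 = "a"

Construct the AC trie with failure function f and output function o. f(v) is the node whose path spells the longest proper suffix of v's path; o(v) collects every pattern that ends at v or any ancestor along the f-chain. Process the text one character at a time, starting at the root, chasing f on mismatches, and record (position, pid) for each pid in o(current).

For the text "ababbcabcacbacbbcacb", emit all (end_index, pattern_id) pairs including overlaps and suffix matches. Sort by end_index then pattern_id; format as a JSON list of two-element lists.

Build automaton:
Trie (insert patterns):
  n0 'ε': a→1 b→7 c→4
  n1 'a': a→17 b→2 c→6  ←P7
  n2 'ab': c→3
  n3 'abc': ·  ←P0
  n4 'c': a→5 b→11
  n5 'ca': ·  ←P1
  n6 'ac': ·  ←P2
  n7 'b': c→8
  n8 'bc': a→9
  n9 'bca': a→10 c→14
  n10 'bcaa': ·  ←P3
  n11 'cb': b→12
  n12 'cbb': a→13
  n13 'cbba': ·  ←P4
  n14 'bcac': b→15
  n15 'bcacb': a→16
  n16 'bcacba': ·  ←P5
  n17 'aa': c→18
  n18 'aac': a→19
  n19 'aaca': ·  ←P6

Failure links (BFS by depth):
  fail(1) 'a': from fail(0)=0 chase 'a': 0 ⇒ 0;  out={7}∪out(0)={7}
  fail(4) 'c': from fail(0)=0 chase 'c': 0 ⇒ 0;  out=∅∪out(0)=∅
  fail(7) 'b': from fail(0)=0 chase 'b': 0 ⇒ 0;  out=∅∪out(0)=∅
  fail(2) 'ab': from fail(1)=0 chase 'b': 0 ⇒ 7;  out=∅∪out(7)=∅
  fail(5) 'ca': from fail(4)=0 chase 'a': 0 ⇒ 1;  out={1}∪out(1)={1,7}
  fail(6) 'ac': from fail(1)=0 chase 'c': 0 ⇒ 4;  out={2}∪out(4)={2}
  fail(8) 'bc': from fail(7)=0 chase 'c': 0 ⇒ 4;  out=∅∪out(4)=∅
  fail(11) 'cb': from fail(4)=0 chase 'b': 0 ⇒ 7;  out=∅∪out(7)=∅
  fail(17) 'aa': from fail(1)=0 chase 'a': 0 ⇒ 1;  out=∅∪out(1)={7}
  fail(3) 'abc': from fail(2)=7 chase 'c': 7 ⇒ 8;  out={0}∪out(8)={0}
  fail(9) 'bca': from fail(8)=4 chase 'a': 4 ⇒ 5;  out=∅∪out(5)={1,7}
  fail(12) 'cbb': from fail(11)=7 chase 'b': 7→0 ⇒ 7;  out=∅∪out(7)=∅
  fail(18) 'aac': from fail(17)=1 chase 'c': 1 ⇒ 6;  out=∅∪out(6)={2}
  fail(10) 'bcaa': from fail(9)=5 chase 'a': 5→1 ⇒ 17;  out={3}∪out(17)={3,7}
  fail(13) 'cbba': from fail(12)=7 chase 'a': 7→0 ⇒ 1;  out={4}∪out(1)={4,7}
  fail(14) 'bcac': from fail(9)=5 chase 'c': 5→1 ⇒ 6;  out=∅∪out(6)={2}
  fail(19) 'aaca': from fail(18)=6 chase 'a': 6→4 ⇒ 5;  out={6}∪out(5)={1,6,7}
  fail(15) 'bcacb': from fail(14)=6 chase 'b': 6→4 ⇒ 11;  out=∅∪out(11)=∅
  fail(16) 'bcacba': from fail(15)=11 chase 'a': 11→7→0 ⇒ 1;  out={5}∪out(1)={5,7}

Run:
[0] read 'a'  n0⇒n1  → match P7@[0:0]
[1] read 'b'  n1⇒n2
[2] read 'a'  n2⇒n1 (via fail)  → match P7@[2:2]
[3] read 'b'  n1⇒n2
[4] read 'b'  n2⇒n7 (via fail)
[5] read 'c'  n7⇒n8
[6] read 'a'  n8⇒n9  → match P1@[5:6],P7@[6:6]
[7] read 'b'  n9⇒n2 (via fail)
[8] read 'c'  n2⇒n3  → match P0@[6:8]
[9] read 'a'  n3⇒n9 (via fail)  → match P1@[8:9],P7@[9:9]
[10] read 'c'  n9⇒n14  → match P2@[9:10]
[11] read 'b'  n14⇒n15
[12] read 'a'  n15⇒n16  → match P5@[7:12],P7@[12:12]
[13] read 'c'  n16⇒n6 (via fail)  → match P2@[12:13]
[14] read 'b'  n6⇒n11 (via fail)
[15] read 'b'  n11⇒n12
[16] read 'c'  n12⇒n8 (via fail)
[17] read 'a'  n8⇒n9  → match P1@[16:17],P7@[17:17]
[18] read 'c'  n9⇒n14  → match P2@[17:18]
[19] read 'b'  n14⇒n15

All matches (sorted): [[0,7],[2,7],[6,1],[6,7],[8,0],[9,1],[9,7],[10,2],[12,5],[12,7],[13,2],[17,1],[17,7],[18,2]]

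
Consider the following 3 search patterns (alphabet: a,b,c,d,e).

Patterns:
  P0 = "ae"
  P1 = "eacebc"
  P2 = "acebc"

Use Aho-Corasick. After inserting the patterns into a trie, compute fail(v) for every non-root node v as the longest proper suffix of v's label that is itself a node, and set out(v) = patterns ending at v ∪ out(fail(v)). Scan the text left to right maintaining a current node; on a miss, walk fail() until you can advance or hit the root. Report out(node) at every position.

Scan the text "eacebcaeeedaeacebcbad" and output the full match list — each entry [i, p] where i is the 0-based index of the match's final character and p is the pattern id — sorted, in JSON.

Build automaton:
Trie nodes:
  n0 'ε': a→1 e→3
  n1 'a': c→9 e→2
  n2 'ae': ·  [P0 ends]
  n3 'e': a→4
  n4 'ea': c→5
  n5 'eac': e→6
  n6 'eace': b→7
  n7 'eaceb': c→8
  n8 'eacebc': ·  [P1 ends]
  n9 'ac': e→10
  n10 'ace': b→11
  n11 'aceb': c→12
  n12 'acebc': ·  [P2 ends]

Failure links (BFS by depth):
  fail(1) 'a': from fail(0)=0 chase 'a': 0 ⇒ 0;  out=∅∪out(0)=∅
  fail(3) 'e': from fail(0)=0 chase 'e': 0 ⇒ 0;  out=∅∪out(0)=∅
  fail(2) 'ae': from fail(1)=0 chase 'e': 0 ⇒ 3;  out={0}∪out(3)={0}
  fail(4) 'ea': from fail(3)=0 chase 'a': 0 ⇒ 1;  out=∅∪out(1)=∅
  fail(9) 'ac': from fail(1)=0 chase 'c': 0 ⇒ 0;  out=∅∪out(0)=∅
  fail(5) 'eac': from fail(4)=1 chase 'c': 1 ⇒ 9;  out=∅∪out(9)=∅
  fail(10) 'ace': from fail(9)=0 chase 'e': 0 ⇒ 3;  out=∅∪out(3)=∅
  fail(6) 'eace': from fail(5)=9 chase 'e': 9 ⇒ 10;  out=∅∪out(10)=∅
  fail(11) 'aceb': from fail(10)=3 chase 'b': 3→0 ⇒ 0;  out=∅∪out(0)=∅
  fail(7) 'eaceb': from fail(6)=10 chase 'b': 10 ⇒ 11;  out=∅∪out(11)=∅
  fail(12) 'acebc': from fail(11)=0 chase 'c': 0 ⇒ 0;  out={2}∪out(0)={2}
  fail(8) 'eacebc': from fail(7)=11 chase 'c': 11 ⇒ 12;  out={1}∪out(12)={1,2}

Scan:
i=0 'e': node 0→3
i=1 'a': node 3→4
i=2 'c': node 4→5
i=3 'e': node 5→6
i=4 'b': node 6→7
i=5 'c': node 7→8  ** P1@[0:5],P2@[1:5]
i=6 'a': node 8→1 (fail-walked)
i=7 'e': node 1→2  ** P0@[6:7]
i=8 'e': node 2→3 (fail-walked)
i=9 'e': node 3→3 (fail-walked)
i=10 'd': node 3→0 (fail-walked)
i=11 'a': node 0→1
i=12 'e': node 1→2  ** P0@[11:12]
i=13 'a': node 2→4 (fail-walked)
i=14 'c': node 4→5
i=15 'e': node 5→6
i=16 'b': node 6→7
i=17 'c': node 7→8  ** P1@[12:17],P2@[13:17]
i=18 'b': node 8→0 (fail-walked)
i=19 'a': node 0→1
i=20 'd': node 1→0 (fail-walked)

All matches (sorted): [[5,1],[5,2],[7,0],[12,0],[17,1],[17,2]]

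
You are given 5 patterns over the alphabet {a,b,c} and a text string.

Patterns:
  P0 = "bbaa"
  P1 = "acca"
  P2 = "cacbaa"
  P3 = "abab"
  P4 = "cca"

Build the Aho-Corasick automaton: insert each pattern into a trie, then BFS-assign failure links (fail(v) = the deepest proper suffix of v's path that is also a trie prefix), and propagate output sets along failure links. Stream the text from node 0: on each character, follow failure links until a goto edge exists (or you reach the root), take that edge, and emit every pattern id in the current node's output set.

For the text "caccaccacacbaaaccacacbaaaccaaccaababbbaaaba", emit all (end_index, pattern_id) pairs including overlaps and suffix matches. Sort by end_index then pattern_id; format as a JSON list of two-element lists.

Construct AC machine:
Trie (insert patterns):
  0='ε' goto a→5 b→1 c→9
  1='b' goto b→2
  2='bb' goto a→3
  3='bba' goto a→4
  4='bbaa' goto ·  ←P0
  5='a' goto b→15 c→6
  6='ac' goto c→7
  7='acc' goto a→8
  8='acca' goto ·  ←P1
  9='c' goto a→10 c→18
  10='ca' goto c→11
  11='cac' goto b→12
  12='cacb' goto a→13
  13='cacba' goto a→14
  14='cacbaa' goto ·  ←P2
  15='ab' goto a→16
  16='aba' goto b→17
  17='abab' goto ·  ←P3
  18='cc' goto a→19
  19='cca' goto ·  ←P4

Failure links (BFS by depth):
  n1('b'): parent n0 fail=0; on 'b' 0 → fail=0;  out ∅∪∅=∅
  n5('a'): parent n0 fail=0; on 'a' 0 → fail=0;  out ∅∪∅=∅
  n9('c'): parent n0 fail=0; on 'c' 0 → fail=0;  out ∅∪∅=∅
  n2('bb'): parent n1 fail=0; on 'b' 0 → fail=1;  out ∅∪∅=∅
  n6('ac'): parent n5 fail=0; on 'c' 0 → fail=9;  out ∅∪∅=∅
  n10('ca'): parent n9 fail=0; on 'a' 0 → fail=5;  out ∅∪∅=∅
  n15('ab'): parent n5 fail=0; on 'b' 0 → fail=1;  out ∅∪∅=∅
  n18('cc'): parent n9 fail=0; on 'c' 0 → fail=9;  out ∅∪∅=∅
  n3('bba'): parent n2 fail=1; on 'a' 1→0 → fail=5;  out ∅∪∅=∅
  n7('acc'): parent n6 fail=9; on 'c' 9 → fail=18;  out ∅∪∅=∅
  n11('cac'): parent n10 fail=5; on 'c' 5 → fail=6;  out ∅∪∅=∅
  n16('aba'): parent n15 fail=1; on 'a' 1→0 → fail=5;  out ∅∪∅=∅
  n19('cca'): parent n18 fail=9; on 'a' 9 → fail=10;  out {4}∪∅={4}
  n4('bbaa'): parent n3 fail=5; on 'a' 5→0 → fail=5;  out {0}∪∅={0}
  n8('acca'): parent n7 fail=18; on 'a' 18 → fail=19;  out {1}∪{4}={1,4}
  n12('cacb'): parent n11 fail=6; on 'b' 6→9→0 → fail=1;  out ∅∪∅=∅
  n17('abab'): parent n16 fail=5; on 'b' 5 → fail=15;  out {3}∪∅={3}
  n13('cacba'): parent n12 fail=1; on 'a' 1→0 → fail=5;  out ∅∪∅=∅
  n14('cacbaa'): parent n13 fail=5; on 'a' 5→0 → fail=5;  out {2}∪∅={2}

Run:
i=0 'c': node 0→9
i=1 'a': node 9→10
i=2 'c': node 10→11
i=3 'c': node 11→7 (fail-walked)
i=4 'a': node 7→8  ** P1@[1:4],P4@[2:4]
i=5 'c': node 8→11 (fail-walked)
i=6 'c': node 11→7 (fail-walked)
i=7 'a': node 7→8  ** P1@[4:7],P4@[5:7]
i=8 'c': node 8→11 (fail-walked)
i=9 'a': node 11→10 (fail-walked)
i=10 'c': node 10→11
i=11 'b': node 11→12
i=12 'a': node 12→13
i=13 'a': node 13→14  ** P2@[8:13]
i=14 'a': node 14→5 (fail-walked)
i=15 'c': node 5→6
i=16 'c': node 6→7
i=17 'a': node 7→8  ** P1@[14:17],P4@[15:17]
i=18 'c': node 8→11 (fail-walked)
i=19 'a': node 11→10 (fail-walked)
i=20 'c': node 10→11
i=21 'b': node 11→12
i=22 'a': node 12→13
i=23 'a': node 13→14  ** P2@[18:23]
i=24 'a': node 14→5 (fail-walked)
i=25 'c': node 5→6
i=26 'c': node 6→7
i=27 'a': node 7→8  ** P1@[24:27],P4@[25:27]
i=28 'a': node 8→5 (fail-walked)
i=29 'c': node 5→6
i=30 'c': node 6→7
i=31 'a': node 7→8  ** P1@[28:31],P4@[29:31]
i=32 'a': node 8→5 (fail-walked)
i=33 'b': node 5→15
i=34 'a': node 15→16
i=35 'b': node 16→17  ** P3@[32:35]
i=36 'b': node 17→2 (fail-walked)
i=37 'b': node 2→2 (fail-walked)
i=38 'a': node 2→3
i=39 'a': node 3→4  ** P0@[36:39]
i=40 'a': node 4→5 (fail-walked)
i=41 'b': node 5→15
i=42 'a': node 15→16

Matches: [[4,1],[4,4],[7,1],[7,4],[13,2],[17,1],[17,4],[23,2],[27,1],[27,4],[31,1],[31,4],[35,3],[39,0]]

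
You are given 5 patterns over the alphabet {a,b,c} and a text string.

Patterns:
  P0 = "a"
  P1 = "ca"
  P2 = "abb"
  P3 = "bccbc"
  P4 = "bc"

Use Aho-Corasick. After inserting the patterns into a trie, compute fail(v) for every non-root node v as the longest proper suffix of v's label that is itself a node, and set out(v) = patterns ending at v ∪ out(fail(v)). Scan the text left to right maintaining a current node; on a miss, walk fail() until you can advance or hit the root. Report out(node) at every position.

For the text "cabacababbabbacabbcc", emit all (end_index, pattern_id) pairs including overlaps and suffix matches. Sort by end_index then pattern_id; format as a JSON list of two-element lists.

Build:
Trie (insert patterns):
  0='ε' goto a→1 b→6 c→2
  1='a' goto b→4  ←P0
  2='c' goto a→3
  3='ca' goto ·  ←P1
  4='ab' goto b→5
  5='abb' goto ·  ←P2
  6='b' goto c→7
  7='bc' goto c→8  ←P4
  8='bcc' goto b→9
  9='bccb' goto c→10
  10='bccbc' goto ·  ←P3

BFS fail/out derivation:
  fail(1) 'a': from fail(0)=0 chase 'a': 0 ⇒ 0;  out={0}∪out(0)={0}
  fail(2) 'c': from fail(0)=0 chase 'c': 0 ⇒ 0;  out=∅∪out(0)=∅
  fail(6) 'b': from fail(0)=0 chase 'b': 0 ⇒ 0;  out=∅∪out(0)=∅
  fail(3) 'ca': from fail(2)=0 chase 'a': 0 ⇒ 1;  out={1}∪out(1)={0,1}
  fail(4) 'ab': from fail(1)=0 chase 'b': 0 ⇒ 6;  out=∅∪out(6)=∅
  fail(7) 'bc': from fail(6)=0 chase 'c': 0 ⇒ 2;  out={4}∪out(2)={4}
  fail(5) 'abb': from fail(4)=6 chase 'b': 6→0 ⇒ 6;  out={2}∪out(6)={2}
  fail(8) 'bcc': from fail(7)=2 chase 'c': 2→0 ⇒ 2;  out=∅∪out(2)=∅
  fail(9) 'bccb': from fail(8)=2 chase 'b': 2→0 ⇒ 6;  out=∅∪out(6)=∅
  fail(10) 'bccbc': from fail(9)=6 chase 'c': 6 ⇒ 7;  out={3}∪out(7)={3,4}

Scan:
[0] read 'c'  n0⇒n2
[1] read 'a'  n2⇒n3  → match P0@[1:1],P1@[0:1]
[2] read 'b'  n3⇒n4 ·f
[3] read 'a'  n4⇒n1 ·f  → match P0@[3:3]
[4] read 'c'  n1⇒n2 ·f
[5] read 'a'  n2⇒n3  → match P0@[5:5],P1@[4:5]
[6] read 'b'  n3⇒n4 ·f
[7] read 'a'  n4⇒n1 ·f  → match P0@[7:7]
[8] read 'b'  n1⇒n4
[9] read 'b'  n4⇒n5  → match P2@[7:9]
[10] read 'a'  n5⇒n1 ·f  → match P0@[10:10]
[11] read 'b'  n1⇒n4
[12] read 'b'  n4⇒n5  → match P2@[10:12]
[13] read 'a'  n5⇒n1 ·f  → match P0@[13:13]
[14] read 'c'  n1⇒n2 ·f
[15] read 'a'  n2⇒n3  → match P0@[15:15],P1@[14:15]
[16] read 'b'  n3⇒n4 ·f
[17] read 'b'  n4⇒n5  → match P2@[15:17]
[18] read 'c'  n5⇒n7 ·f  → match P4@[17:18]
[19] read 'c'  n7⇒n8

All matches (sorted): [[1,0],[1,1],[3,0],[5,0],[5,1],[7,0],[9,2],[10,0],[12,2],[13,0],[15,0],[15,1],[17,2],[18,4]]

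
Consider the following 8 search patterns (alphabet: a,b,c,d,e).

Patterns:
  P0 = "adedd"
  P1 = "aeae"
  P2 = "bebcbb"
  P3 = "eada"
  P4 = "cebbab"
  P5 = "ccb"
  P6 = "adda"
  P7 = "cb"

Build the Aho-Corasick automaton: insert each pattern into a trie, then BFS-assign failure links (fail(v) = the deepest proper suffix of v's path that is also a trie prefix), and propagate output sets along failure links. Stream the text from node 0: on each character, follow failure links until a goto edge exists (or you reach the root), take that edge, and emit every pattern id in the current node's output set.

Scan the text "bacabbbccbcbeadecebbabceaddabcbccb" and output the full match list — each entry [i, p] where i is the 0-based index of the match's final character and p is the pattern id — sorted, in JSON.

Construct AC machine:
Trie nodes:
  0='ε' goto a→1 b→9 c→19 e→15
  1='a' goto d→2 e→6
  2='ad' goto d→27 e→3
  3='ade' goto d→4
  4='aded' goto d→5
  5='adedd' goto ·  ←P0
  6='ae' goto a→7
  7='aea' goto e→8
  8='aeae' goto ·  ←P1
  9='b' goto e→10
  10='be' goto b→11
  11='beb' goto c→12
  12='bebc' goto b→13
  13='bebcb' goto b→14
  14='bebcbb' goto ·  ←P2
  15='e' goto a→16
  16='ea' goto d→17
  17='ead' goto a→18
  18='eada' goto ·  ←P3
  19='c' goto b→29 c→25 e→20
  20='ce' goto b→21
  21='ceb' goto b→22
  22='cebb' goto a→23
  23='cebba' goto b→24
  24='cebbab' goto ·  ←P4
  25='cc' goto b→26
  26='ccb' goto ·  ←P5
  27='add' goto a→28
  28='adda' goto ·  ←P6
  29='cb' goto ·  ←P7

Failure links (BFS by depth):
  fail(1) 'a': from fail(0)=0 chase 'a': 0 ⇒ 0;  out=∅∪out(0)=∅
  fail(9) 'b': from fail(0)=0 chase 'b': 0 ⇒ 0;  out=∅∪out(0)=∅
  fail(15) 'e': from fail(0)=0 chase 'e': 0 ⇒ 0;  out=∅∪out(0)=∅
  fail(19) 'c': from fail(0)=0 chase 'c': 0 ⇒ 0;  out=∅∪out(0)=∅
  fail(2) 'ad': from fail(1)=0 chase 'd': 0 ⇒ 0;  out=∅∪out(0)=∅
  fail(6) 'ae': from fail(1)=0 chase 'e': 0 ⇒ 15;  out=∅∪out(15)=∅
  fail(10) 'be': from fail(9)=0 chase 'e': 0 ⇒ 15;  out=∅∪out(15)=∅
  fail(16) 'ea': from fail(15)=0 chase 'a': 0 ⇒ 1;  out=∅∪out(1)=∅
  fail(20) 'ce': from fail(19)=0 chase 'e': 0 ⇒ 15;  out=∅∪out(15)=∅
  fail(25) 'cc': from fail(19)=0 chase 'c': 0 ⇒ 19;  out=∅∪out(19)=∅
  fail(29) 'cb': from fail(19)=0 chase 'b': 0 ⇒ 9;  out={7}∪out(9)={7}
  fail(3) 'ade': from fail(2)=0 chase 'e': 0 ⇒ 15;  out=∅∪out(15)=∅
  fail(7) 'aea': from fail(6)=15 chase 'a': 15 ⇒ 16;  out=∅∪out(16)=∅
  fail(11) 'beb': from fail(10)=15 chase 'b': 15→0 ⇒ 9;  out=∅∪out(9)=∅
  fail(17) 'ead': from fail(16)=1 chase 'd': 1 ⇒ 2;  out=∅∪out(2)=∅
  fail(21) 'ceb': from fail(20)=15 chase 'b': 15→0 ⇒ 9;  out=∅∪out(9)=∅
  fail(26) 'ccb': from fail(25)=19 chase 'b': 19 ⇒ 29;  out={5}∪out(29)={5,7}
  fail(27) 'add': from fail(2)=0 chase 'd': 0 ⇒ 0;  out=∅∪out(0)=∅
  fail(4) 'aded': from fail(3)=15 chase 'd': 15→0 ⇒ 0;  out=∅∪out(0)=∅
  fail(8) 'aeae': from fail(7)=16 chase 'e': 16→1 ⇒ 6;  out={1}∪out(6)={1}
  fail(12) 'bebc': from fail(11)=9 chase 'c': 9→0 ⇒ 19;  out=∅∪out(19)=∅
  fail(18) 'eada': from fail(17)=2 chase 'a': 2→0 ⇒ 1;  out={3}∪out(1)={3}
  fail(22) 'cebb': from fail(21)=9 chase 'b': 9→0 ⇒ 9;  out=∅∪out(9)=∅
  fail(28) 'adda': from fail(27)=0 chase 'a': 0 ⇒ 1;  out={6}∪out(1)={6}
  fail(5) 'adedd': from fail(4)=0 chase 'd': 0 ⇒ 0;  out={0}∪out(0)={0}
  fail(13) 'bebcb': from fail(12)=19 chase 'b': 19 ⇒ 29;  out=∅∪out(29)={7}
  fail(23) 'cebba': from fail(22)=9 chase 'a': 9→0 ⇒ 1;  out=∅∪out(1)=∅
  fail(14) 'bebcbb': from fail(13)=29 chase 'b': 29→9→0 ⇒ 9;  out={2}∪out(9)={2}
  fail(24) 'cebbab': from fail(23)=1 chase 'b': 1→0 ⇒ 9;  out={4}∪out(9)={4}

Run:
pos 0 'b': at 9
pos 1 'a': at 1 ·f
pos 2 'c': at 19 ·f
pos 3 'a': at 1 ·f
pos 4 'b': at 9 ·f
pos 5 'b': at 9 ·f
pos 6 'b': at 9 ·f
pos 7 'c': at 19 ·f
pos 8 'c': at 25
pos 9 'b': at 26  ** P5@[7:9],P7@[8:9]
pos 10 'c': at 19 ·f
pos 11 'b': at 29  ** P7@[10:11]
pos 12 'e': at 10 ·f
pos 13 'a': at 16 ·f
pos 14 'd': at 17
pos 15 'e': at 3 ·f
pos 16 'c': at 19 ·f
pos 17 'e': at 20
pos 18 'b': at 21
pos 19 'b': at 22
pos 20 'a': at 23
pos 21 'b': at 24  ** P4@[16:21]
pos 22 'c': at 19 ·f
pos 23 'e': at 20
pos 24 'a': at 16 ·f
pos 25 'd': at 17
pos 26 'd': at 27 ·f
pos 27 'a': at 28  ** P6@[24:27]
pos 28 'b': at 9 ·f
pos 29 'c': at 19 ·f
pos 30 'b': at 29  ** P7@[29:30]
pos 31 'c': at 19 ·f
pos 32 'c': at 25
pos 33 'b': at 26  ** P5@[31:33],P7@[32:33]

Matches: [[9,5],[9,7],[11,7],[21,4],[27,6],[30,7],[33,5],[33,7]]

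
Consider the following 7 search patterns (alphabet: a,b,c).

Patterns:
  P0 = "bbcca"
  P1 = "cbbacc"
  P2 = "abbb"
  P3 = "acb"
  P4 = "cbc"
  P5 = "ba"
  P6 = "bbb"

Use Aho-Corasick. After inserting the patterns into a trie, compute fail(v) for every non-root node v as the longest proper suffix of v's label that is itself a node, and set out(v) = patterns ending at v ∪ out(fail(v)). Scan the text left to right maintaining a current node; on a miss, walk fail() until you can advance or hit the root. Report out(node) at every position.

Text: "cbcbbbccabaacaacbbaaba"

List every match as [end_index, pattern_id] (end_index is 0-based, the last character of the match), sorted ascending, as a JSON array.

Build automaton:
Trie nodes:
  n0 'ε': a→12 b→1 c→6
  n1 'b': a→19 b→2
  n2 'bb': b→20 c→3
  n3 'bbc': c→4
  n4 'bbcc': a→5
  n5 'bbcca': ·  ←P0
  n6 'c': b→7
  n7 'cb': b→8 c→18
  n8 'cbb': a→9
  n9 'cbba': c→10
  n10 'cbbac': c→11
  n11 'cbbacc': ·  ←P1
  n12 'a': b→13 c→16
  n13 'ab': b→14
  n14 'abb': b→15
  n15 'abbb': ·  ←P2
  n16 'ac': b→17
  n17 'acb': ·  ←P3
  n18 'cbc': ·  ←P4
  n19 'ba': ·  ←P5
  n20 'bbb': ·  ←P6

Failure links (BFS by depth):
  fail(1) 'b': from fail(0)=0 chase 'b': 0 ⇒ 0;  out=∅∪out(0)=∅
  fail(6) 'c': from fail(0)=0 chase 'c': 0 ⇒ 0;  out=∅∪out(0)=∅
  fail(12) 'a': from fail(0)=0 chase 'a': 0 ⇒ 0;  out=∅∪out(0)=∅
  fail(2) 'bb': from fail(1)=0 chase 'b': 0 ⇒ 1;  out=∅∪out(1)=∅
  fail(7) 'cb': from fail(6)=0 chase 'b': 0 ⇒ 1;  out=∅∪out(1)=∅
  fail(13) 'ab': from fail(12)=0 chase 'b': 0 ⇒ 1;  out=∅∪out(1)=∅
  fail(16) 'ac': from fail(12)=0 chase 'c': 0 ⇒ 6;  out=∅∪out(6)=∅
  fail(19) 'ba': from fail(1)=0 chase 'a': 0 ⇒ 12;  out={5}∪out(12)={5}
  fail(3) 'bbc': from fail(2)=1 chase 'c': 1→0 ⇒ 6;  out=∅∪out(6)=∅
  fail(8) 'cbb': from fail(7)=1 chase 'b': 1 ⇒ 2;  out=∅∪out(2)=∅
  fail(14) 'abb': from fail(13)=1 chase 'b': 1 ⇒ 2;  out=∅∪out(2)=∅
  fail(17) 'acb': from fail(16)=6 chase 'b': 6 ⇒ 7;  out={3}∪out(7)={3}
  fail(18) 'cbc': from fail(7)=1 chase 'c': 1→0 ⇒ 6;  out={4}∪out(6)={4}
  fail(20) 'bbb': from fail(2)=1 chase 'b': 1 ⇒ 2;  out={6}∪out(2)={6}
  fail(4) 'bbcc': from fail(3)=6 chase 'c': 6→0 ⇒ 6;  out=∅∪out(6)=∅
  fail(9) 'cbba': from fail(8)=2 chase 'a': 2→1 ⇒ 19;  out=∅∪out(19)={5}
  fail(15) 'abbb': from fail(14)=2 chase 'b': 2 ⇒ 20;  out={2}∪out(20)={2,6}
  fail(5) 'bbcca': from fail(4)=6 chase 'a': 6→0 ⇒ 12;  out={0}∪out(12)={0}
  fail(10) 'cbbac': from fail(9)=19 chase 'c': 19→12 ⇒ 16;  out=∅∪out(16)=∅
  fail(11) 'cbbacc': from fail(10)=16 chase 'c': 16→6→0 ⇒ 6;  out={1}∪out(6)={1}

Scan:
i=0 'c': node 0→6
i=1 'b': node 6→7
i=2 'c': node 7→18  ** P4@[0:2]
i=3 'b': node 18→7 (fail-walked)
i=4 'b': node 7→8
i=5 'b': node 8→20 (fail-walked)  ** P6@[3:5]
i=6 'c': node 20→3 (fail-walked)
i=7 'c': node 3→4
i=8 'a': node 4→5  ** P0@[4:8]
i=9 'b': node 5→13 (fail-walked)
i=10 'a': node 13→19 (fail-walked)  ** P5@[9:10]
i=11 'a': node 19→12 (fail-walked)
i=12 'c': node 12→16
i=13 'a': node 16→12 (fail-walked)
i=14 'a': node 12→12 (fail-walked)
i=15 'c': node 12→16
i=16 'b': node 16→17  ** P3@[14:16]
i=17 'b': node 17→8 (fail-walked)
i=18 'a': node 8→9  ** P5@[17:18]
i=19 'a': node 9→12 (fail-walked)
i=20 'b': node 12→13
i=21 'a': node 13→19 (fail-walked)  ** P5@[20:21]

All matches (sorted): [[2,4],[5,6],[8,0],[10,5],[16,3],[18,5],[21,5]]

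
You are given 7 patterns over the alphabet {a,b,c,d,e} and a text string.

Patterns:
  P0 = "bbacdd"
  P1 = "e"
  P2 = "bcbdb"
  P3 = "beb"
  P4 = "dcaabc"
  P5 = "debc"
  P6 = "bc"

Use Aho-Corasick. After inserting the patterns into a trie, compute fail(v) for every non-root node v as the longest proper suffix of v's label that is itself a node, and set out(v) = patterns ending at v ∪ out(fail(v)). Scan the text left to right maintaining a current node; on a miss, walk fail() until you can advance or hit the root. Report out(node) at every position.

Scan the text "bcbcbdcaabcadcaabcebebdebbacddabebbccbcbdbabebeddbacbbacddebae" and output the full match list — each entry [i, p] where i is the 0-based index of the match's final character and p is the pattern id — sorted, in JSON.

Build automaton:
Trie (insert patterns):
  0='ε' goto b→1 d→14 e→7
  1='b' goto b→2 c→8 e→12
  2='bb' goto a→3
  3='bba' goto c→4
  4='bbac' goto d→5
  5='bbacd' goto d→6
  6='bbacdd' goto ·  ←P0
  7='e' goto ·  ←P1
  8='bc' goto b→9  ←P6
  9='bcb' goto d→10
  10='bcbd' goto b→11
  11='bcbdb' goto ·  ←P2
  12='be' goto b→13
  13='beb' goto ·  ←P3
  14='d' goto c→15 e→20
  15='dc' goto a→16
  16='dca' goto a→17
  17='dcaa' goto b→18
  18='dcaab' goto c→19
  19='dcaabc' goto ·  ←P4
  20='de' goto b→21
  21='deb' goto c→22
  22='debc' goto ·  ←P5

Failure links (BFS by depth):
  fail(1) 'b': from fail(0)=0 chase 'b': 0 ⇒ 0;  out=∅∪out(0)=∅
  fail(7) 'e': from fail(0)=0 chase 'e': 0 ⇒ 0;  out={1}∪out(0)={1}
  fail(14) 'd': from fail(0)=0 chase 'd': 0 ⇒ 0;  out=∅∪out(0)=∅
  fail(2) 'bb': from fail(1)=0 chase 'b': 0 ⇒ 1;  out=∅∪out(1)=∅
  fail(8) 'bc': from fail(1)=0 chase 'c': 0 ⇒ 0;  out={6}∪out(0)={6}
  fail(12) 'be': from fail(1)=0 chase 'e': 0 ⇒ 7;  out=∅∪out(7)={1}
  fail(15) 'dc': from fail(14)=0 chase 'c': 0 ⇒ 0;  out=∅∪out(0)=∅
  fail(20) 'de': from fail(14)=0 chase 'e': 0 ⇒ 7;  out=∅∪out(7)={1}
  fail(3) 'bba': from fail(2)=1 chase 'a': 1→0 ⇒ 0;  out=∅∪out(0)=∅
  fail(9) 'bcb': from fail(8)=0 chase 'b': 0 ⇒ 1;  out=∅∪out(1)=∅
  fail(13) 'beb': from fail(12)=7 chase 'b': 7→0 ⇒ 1;  out={3}∪out(1)={3}
  fail(16) 'dca': from fail(15)=0 chase 'a': 0 ⇒ 0;  out=∅∪out(0)=∅
  fail(21) 'deb': from fail(20)=7 chase 'b': 7→0 ⇒ 1;  out=∅∪out(1)=∅
  fail(4) 'bbac': from fail(3)=0 chase 'c': 0 ⇒ 0;  out=∅∪out(0)=∅
  fail(10) 'bcbd': from fail(9)=1 chase 'd': 1→0 ⇒ 14;  out=∅∪out(14)=∅
  fail(17) 'dcaa': from fail(16)=0 chase 'a': 0 ⇒ 0;  out=∅∪out(0)=∅
  fail(22) 'debc': from fail(21)=1 chase 'c': 1 ⇒ 8;  out={5}∪out(8)={5,6}
  fail(5) 'bbacd': from fail(4)=0 chase 'd': 0 ⇒ 14;  out=∅∪out(14)=∅
  fail(11) 'bcbdb': from fail(10)=14 chase 'b': 14→0 ⇒ 1;  out={2}∪out(1)={2}
  fail(18) 'dcaab': from fail(17)=0 chase 'b': 0 ⇒ 1;  out=∅∪out(1)=∅
  fail(6) 'bbacdd': from fail(5)=14 chase 'd': 14→0 ⇒ 14;  out={0}∪out(14)={0}
  fail(19) 'dcaabc': from fail(18)=1 chase 'c': 1 ⇒ 8;  out={4}∪out(8)={4,6}

Run:
i=0 'b': node 0→1
i=1 'c': node 1→8  ** P6@[0:1]
i=2 'b': node 8→9
i=3 'c': node 9→8 (fail-walked)  ** P6@[2:3]
i=4 'b': node 8→9
i=5 'd': node 9→10
i=6 'c': node 10→15 (fail-walked)
i=7 'a': node 15→16
i=8 'a': node 16→17
i=9 'b': node 17→18
i=10 'c': node 18→19  ** P4@[5:10],P6@[9:10]
i=11 'a': node 19→0 (fail-walked)
i=12 'd': node 0→14
i=13 'c': node 14→15
i=14 'a': node 15→16
i=15 'a': node 16→17
i=16 'b': node 17→18
i=17 'c': node 18→19  ** P4@[12:17],P6@[16:17]
i=18 'e': node 19→7 (fail-walked)  ** P1@[18:18]
i=19 'b': node 7→1 (fail-walked)
i=20 'e': node 1→12  ** P1@[20:20]
i=21 'b': node 12→13  ** P3@[19:21]
i=22 'd': node 13→14 (fail-walked)
i=23 'e': node 14→20  ** P1@[23:23]
i=24 'b': node 20→21
i=25 'b': node 21→2 (fail-walked)
i=26 'a': node 2→3
i=27 'c': node 3→4
i=28 'd': node 4→5
i=29 'd': node 5→6  ** P0@[24:29]
i=30 'a': node 6→0 (fail-walked)
i=31 'b': node 0→1
i=32 'e': node 1→12  ** P1@[32:32]
i=33 'b': node 12→13  ** P3@[31:33]
i=34 'b': node 13→2 (fail-walked)
i=35 'c': node 2→8 (fail-walked)  ** P6@[34:35]
i=36 'c': node 8→0 (fail-walked)
i=37 'b': node 0→1
i=38 'c': node 1→8  ** P6@[37:38]
i=39 'b': node 8→9
i=40 'd': node 9→10
i=41 'b': node 10→11  ** P2@[37:41]
i=42 'a': node 11→0 (fail-walked)
i=43 'b': node 0→1
i=44 'e': node 1→12  ** P1@[44:44]
i=45 'b': node 12→13  ** P3@[43:45]
i=46 'e': node 13→12 (fail-walked)  ** P1@[46:46]
i=47 'd': node 12→14 (fail-walked)
i=48 'd': node 14→14 (fail-walked)
i=49 'b': node 14→1 (fail-walked)
i=50 'a': node 1→0 (fail-walked)
i=51 'c': node 0→0
i=52 'b': node 0→1
i=53 'b': node 1→2
i=54 'a': node 2→3
i=55 'c': node 3→4
i=56 'd': node 4→5
i=57 'd': node 5→6  ** P0@[52:57]
i=58 'e': node 6→20 (fail-walked)  ** P1@[58:58]
i=59 'b': node 20→21
i=60 'a': node 21→0 (fail-walked)
i=61 'e': node 0→7  ** P1@[61:61]

Result: [[1,6],[3,6],[10,4],[10,6],[17,4],[17,6],[18,1],[20,1],[21,3],[23,1],[29,0],[32,1],[33,3],[35,6],[38,6],[41,2],[44,1],[45,3],[46,1],[57,0],[58,1],[61,1]]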